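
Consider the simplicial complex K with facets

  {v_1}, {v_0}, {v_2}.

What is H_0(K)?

Fix the vertex order v_0 < v_1 < v_2 and write every simplex with vertices in increasing order. Then dim K = 0 and the simplices of K are:

  0-simplices (3): [v_0], [v_1], [v_2]

giving chain groups C_0 ≅ Z^3.

Computing H_k = (kernel of ∂_k) / (image of ∂_{k+1}):

  H_0: rank C_0 − rank ∂_1 = 3 − 0 = 3, and there is no ∂_1, so H_0 ≅ Z^3.

(K is a triangulation of a set of 3 points.)

H_0 = Z^3.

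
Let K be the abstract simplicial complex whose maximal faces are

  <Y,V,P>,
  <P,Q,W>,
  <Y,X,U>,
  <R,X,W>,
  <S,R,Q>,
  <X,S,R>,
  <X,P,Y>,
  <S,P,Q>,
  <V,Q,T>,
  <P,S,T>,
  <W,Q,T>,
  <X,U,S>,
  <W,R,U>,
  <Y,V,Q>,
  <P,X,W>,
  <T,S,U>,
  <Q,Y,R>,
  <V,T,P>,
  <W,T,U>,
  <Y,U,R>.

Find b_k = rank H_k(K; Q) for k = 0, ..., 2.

b_0 = 1, b_1 = 1, b_2 = 0.

Take the total order P < Q < R < S < T < U < V < W < X < Y on the vertex set. Then K (dimension 2) consists of the simplices:

  0-simplices (10): P, Q, R, S, T, U, V, W, X, Y
  1-simplices (30): PQ, PS, PT, PV, PW, PX, PY, QR, QS, QT, QV, QW, QY, RS, RU, RW, RX, RY, ST, SU, SX, TU, TV, TW, UW, UX, UY, VY, WX, XY
  2-simplices (20): PQS, PQW, PST, PTV, PVY, PWX, PXY, QRS, QRY, QTV, QTW, QVY, RSX, RUW, RUY, RWX, STU, SUX, TUW, UXY

so the chain groups are C_0 ≅ Z^10, C_1 ≅ Z^30, C_2 ≅ Z^20.

The boundary map ∂_1: C_1 → C_0 maps an edge to its endpoints' difference, ∂[p,q] = q − p. For instance
  ∂PT = T − P.
This gives a 10×30 integer matrix of rank 9; reducing to Smith normal form yields diagonal entries (1,1,1,1,1,1,1,1,1).

The boundary map ∂_2: C_2 → C_1 acts by ∂[p,q,r] = [q,r] − [p,r] + [p,q]. For instance
  ∂PWX = WX − PX + PW,
  ∂TUW = UW − TW + TU.
This gives a 30×20 integer matrix of rank 20; reducing to Smith normal form yields diagonal entries (1,1,1,1,1,1,1,1,1,1,1,1,1,1,1,1,1,1,1,2).

Now H_k = ker ∂_k / im ∂_{k+1}, so:

  H_0: rank C_0 − rank ∂_1 = 10 − 9 = 1, and the invariant factors of ∂_1 are all 1, so H_0 ≅ Z.
  H_1: rank ker ∂_1 − rank ∂_2 = (30 − 9) − 20 = 1, and ∂_2 has invariant factor 2 > 1, so H_1 ≅ Z ⊕ Z/2.
  H_2: rank ker ∂_2 − rank ∂_3 = (20 − 20) − 0 = 0, and there is no ∂_3, so H_2 ≅ 0.

As a check, the Euler characteristic is 10 − 30 + 20 = 0, which agrees with 1 − 1 + 0 = 0.

Hence the Betti numbers are b_0 = 1, b_1 = 1, b_2 = 0.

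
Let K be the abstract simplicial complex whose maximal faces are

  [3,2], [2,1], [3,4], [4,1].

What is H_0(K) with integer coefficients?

Take the total order 1 < 2 < 3 < 4 on the vertex set. Then K (dimension 1) consists of the simplices:

  0-simplices (4): [1], [2], [3], [4]
  1-simplices (4): [1,2], [1,4], [2,3], [3,4]

so the chain groups are C_0 ≅ Z^4, C_1 ≅ Z^4.

∂_1: C_1 → C_0 maps an edge to its endpoints' difference, ∂[p,q] = q − p. For instance
  ∂[2,3] = [3] − [2].
The 4×4 boundary matrix has rank 3 and Smith normal form diag(1,1,1).

Reading off H_k = ker ∂_k / im ∂_{k+1}:

  H_0: rank C_0 − rank ∂_1 = 4 − 3 = 1, and the invariant factors of ∂_1 are all 1, so H_0 = Z.

H_0 = Z.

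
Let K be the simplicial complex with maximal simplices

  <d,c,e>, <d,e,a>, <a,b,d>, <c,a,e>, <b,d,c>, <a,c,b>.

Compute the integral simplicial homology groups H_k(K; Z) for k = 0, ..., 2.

Fix the vertex order a < b < c < d < e and write every simplex with vertices in increasing order. Then dim K = 2 and the simplices of K are:

  0-simplices (5): a, b, c, d, e
  1-simplices (9): ab, ac, ad, ae, bc, bd, cd, ce, de
  2-simplices (6): abc, abd, ace, ade, bcd, cde

so the chain groups are C_0 ≅ Z^5, C_1 ≅ Z^9, C_2 ≅ Z^6.

The boundary map ∂_1: C_1 → C_0 is given by ∂[p,q] = [q] − [p]. For instance
  ∂ae = e − a.
As a 5×9 matrix over Z this has rank 4, with invariant factors (1,1,1,1).

The boundary map ∂_2: C_2 → C_1 sends each 2-simplex [p,q,r] to [q,r] − [p,r] + [p,q]. For instance
  ∂ade = de − ae + ad,
  ∂ace = ce − ae + ac.
The 9×6 boundary matrix has rank 5 and Smith normal form diag(1,1,1,1,1).

From H_k ≅ ker(∂_k) / im(∂_{k+1}) we obtain:

  H_0: rank C_0 − rank ∂_1 = 5 − 4 = 1, and the invariant factors of ∂_1 are all 1, so H_0 = Z.
  H_1: rank ker ∂_1 − rank ∂_2 = (9 − 4) − 5 = 0, and the invariant factors of ∂_2 are all 1, so H_1 = 0.
  H_2: rank ker ∂_2 − rank ∂_3 = (6 − 5) − 0 = 1, and there is no ∂_3, so H_2 = Z.

As a check, the Euler characteristic is 5 − 9 + 6 = 2, which agrees with 1 − 0 + 1 = 2.

H_0 ≅ Z,  H_1 = 0,  H_2 ≅ Z.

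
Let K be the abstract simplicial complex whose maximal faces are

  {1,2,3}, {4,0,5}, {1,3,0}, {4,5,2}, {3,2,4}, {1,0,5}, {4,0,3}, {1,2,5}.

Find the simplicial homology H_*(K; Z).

Take the total order 0 < 1 < 2 < 3 < 4 < 5 on the vertex set. Then K (dimension 2) consists of the simplices:

  0-simplices (6): [0], [1], [2], [3], [4], [5]
  1-simplices (12): [0,1], [0,3], [0,4], [0,5], [1,2], [1,3], [1,5], [2,3], [2,4], [2,5], [3,4], [4,5]
  2-simplices (8): [0,1,3], [0,1,5], [0,3,4], [0,4,5], [1,2,3], [1,2,5], [2,3,4], [2,4,5]

giving chain groups C_0 ≅ Z^6, C_1 ≅ Z^12, C_2 ≅ Z^8.

Boundary ∂_1: C_1 → C_0 is given by ∂[p,q] = [q] − [p]. For instance
  ∂[4,5] = [5] − [4].
The 6×12 boundary matrix has rank 5 and Smith normal form diag(1,1,1,1,1).

Boundary ∂_2: C_2 → C_1 acts by ∂[p,q,r] = [q,r] − [p,r] + [p,q]. For instance
  ∂[0,3,4] = [3,4] − [0,4] + [0,3],
  ∂[0,1,3] = [1,3] − [0,3] + [0,1].
As a 12×8 matrix over Z this has rank 7, with invariant factors (1,1,1,1,1,1,1).

From H_k ≅ ker(∂_k) / im(∂_{k+1}) we obtain:

  H_0: rank C_0 − rank ∂_1 = 6 − 5 = 1, and the invariant factors of ∂_1 are all 1, so H_0 ≅ Z.
  H_1: rank ker ∂_1 − rank ∂_2 = (12 − 5) − 7 = 0, and the invariant factors of ∂_2 are all 1, so H_1 ≅ 0.
  H_2: rank ker ∂_2 − rank ∂_3 = (8 − 7) − 0 = 1, and there is no ∂_3, so H_2 ≅ Z.

H_0 = Z,  H_1 = 0,  H_2 = Z.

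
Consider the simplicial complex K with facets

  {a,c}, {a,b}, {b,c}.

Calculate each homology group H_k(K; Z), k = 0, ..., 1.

K has 3 vertices, 3 edges.
rank ∂_0 = 0, rank ∂_1 = 2 ⇒ b_0 = 3 − 0 − 2 = 1; all invariant factors of ∂_1 are 1 so no torsion. So H_0 = Z.
rank ∂_1 = 2, rank ∂_2 = 0 ⇒ b_1 = 3 − 2 − 0 = 1. So H_1 = Z.

H_0 ≅ Z,  H_1 ≅ Z.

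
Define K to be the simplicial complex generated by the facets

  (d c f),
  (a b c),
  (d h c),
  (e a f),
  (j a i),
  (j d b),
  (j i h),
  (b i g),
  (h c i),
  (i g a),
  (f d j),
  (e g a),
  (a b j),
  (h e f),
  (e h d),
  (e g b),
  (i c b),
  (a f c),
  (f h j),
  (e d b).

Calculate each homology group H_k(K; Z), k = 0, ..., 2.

H_0 ≅ Z,  H_1 ≅ Z ⊕ Z/2Z,  H_2 = 0.

Take the total order a < b < c < d < e < f < g < h < i < j on the vertex set. Then K (dimension 2) consists of the simplices:

  0-simplices (10): a, b, c, d, e, f, g, h, i, j
  1-simplices (30): ab, ac, ae, af, ag, ai, aj, bc, bd, be, bg, bi, bj, cd, cf, ch, ci, de, df, dh, dj, ef, eg, eh, fh, fj, gi, hi, hj, ij
  2-simplices (20): abc, abj, acf, aef, aeg, agi, aij, bci, bde, bdj, beg, bgi, cdf, cdh, chi, deh, dfj, efh, fhj, hij

so the chain groups are C_0 ≅ Z^10, C_1 ≅ Z^30, C_2 ≅ Z^20.

The boundary map ∂_1: C_1 → C_0 maps an edge to its endpoints' difference, ∂[p,q] = q − p.
This gives a 10×30 integer matrix of rank 9; reducing to Smith normal form yields diagonal entries (1,1,1,1,1,1,1,1,1).

∂_2: C_2 → C_1 sends each 2-simplex [p,q,r] to [q,r] − [p,r] + [p,q]. For instance
  ∂agi = gi − ai + ag,
  ∂fhj = hj − fj + fh.
The resulting 30×20 matrix has rank 20, and its Smith normal form has invariant factors (1,1,1,1,1,1,1,1,1,1,1,1,1,1,1,1,1,1,1,2).

Computing H_k = (kernel of ∂_k) / (image of ∂_{k+1}):

  H_0: rank C_0 − rank ∂_1 = 10 − 9 = 1, and the invariant factors of ∂_1 are all 1, so H_0 ≅ Z.
  H_1: rank ker ∂_1 − rank ∂_2 = (30 − 9) − 20 = 1, and ∂_2 has invariant factor 2 > 1, so H_1 ≅ Z ⊕ Z/2Z.
  H_2: rank ker ∂_2 − rank ∂_3 = (20 − 20) − 0 = 0, and there is no ∂_3, so H_2 ≅ 0.

As a check, the Euler characteristic is 10 − 30 + 20 = 0, which agrees with 1 − 1 + 0 = 0.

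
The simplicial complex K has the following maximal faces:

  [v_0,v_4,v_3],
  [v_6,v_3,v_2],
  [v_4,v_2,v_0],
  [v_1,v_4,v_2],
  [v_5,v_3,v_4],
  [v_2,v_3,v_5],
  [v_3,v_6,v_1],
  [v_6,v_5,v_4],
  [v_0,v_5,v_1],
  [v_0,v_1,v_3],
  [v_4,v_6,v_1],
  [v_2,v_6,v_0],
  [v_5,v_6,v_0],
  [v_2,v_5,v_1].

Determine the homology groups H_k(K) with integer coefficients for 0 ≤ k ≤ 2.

H_0 ≅ Z,  H_1 ≅ Z^2,  H_2 ≅ Z.

Take the total order v_0 < v_1 < v_2 < v_3 < v_4 < v_5 < v_6 on the vertex set. Then K (dimension 2) consists of the simplices:

  0-simplices (7): [v_0], [v_1], [v_2], [v_3], [v_4], [v_5], [v_6]
  1-simplices (21): (21 of them)
  2-simplices (14): (14 of them)

so the chain groups are C_0 ≅ Z^7, C_1 ≅ Z^21, C_2 ≅ Z^14.

The boundary map ∂_1: C_1 → C_0 is given by ∂[p,q] = [q] − [p].
As a 7×21 matrix over Z this has rank 6, with invariant factors (1,1,1,1,1,1).

Boundary ∂_2: C_2 → C_1 maps a triangle to the signed sum of its edges. For instance
  ∂[v_0,v_2,v_6] = [v_2,v_6] − [v_0,v_6] + [v_0,v_2],
  ∂[v_0,v_1,v_3] = [v_1,v_3] − [v_0,v_3] + [v_0,v_1].
The 21×14 boundary matrix has rank 13 and Smith normal form diag(1,1,1,1,1,1,1,1,1,1,1,1,1).

Now H_k = ker ∂_k / im ∂_{k+1}, so:

  H_0: rank C_0 − rank ∂_1 = 7 − 6 = 1, and the invariant factors of ∂_1 are all 1, so H_0 = Z.
  H_1: rank ker ∂_1 − rank ∂_2 = (21 − 6) − 13 = 2, and the invariant factors of ∂_2 are all 1, so H_1 = Z^2.
  H_2: rank ker ∂_2 − rank ∂_3 = (14 − 13) − 0 = 1, and there is no ∂_3, so H_2 = Z.

As a check, the Euler characteristic is 7 − 21 + 14 = 0, which agrees with 1 − 2 + 1 = 0.
(K is a triangulation of the torus T^2.)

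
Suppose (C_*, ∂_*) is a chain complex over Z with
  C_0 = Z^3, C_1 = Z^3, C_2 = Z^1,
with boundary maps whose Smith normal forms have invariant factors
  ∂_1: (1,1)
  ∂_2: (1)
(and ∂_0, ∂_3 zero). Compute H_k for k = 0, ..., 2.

H_0 = Z,  H_1 = 0,  H_2 = 0.

H_0: b_0 = 3 − 0 − 2 = 1; torsion from ∂_1 factors > 1: none. So H_0 = Z.
H_1: b_1 = 3 − 2 − 1 = 0; torsion from ∂_2 factors > 1: none. So H_1 = 0.
H_2: b_2 = 1 − 1 − 0 = 0; torsion from ∂_3 factors > 1: none. So H_2 = 0.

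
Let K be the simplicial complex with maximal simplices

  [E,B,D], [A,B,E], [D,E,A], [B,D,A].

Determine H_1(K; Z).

H_1 = 0.

Order the vertices as A < B < D < E. Listing each simplex with vertices in this order, K has dimension 2 with simplices:

  0-simplices (4): A, B, D, E
  1-simplices (6): AB, AD, AE, BD, BE, DE
  2-simplices (4): ABD, ABE, ADE, BDE

so the chain groups are C_0 ≅ Z^4, C_1 ≅ Z^6, C_2 ≅ Z^4.

∂_1: C_1 → C_0 is given by ∂[p,q] = [q] − [p].
The 4×6 boundary matrix has rank 3 and Smith normal form diag(1,1,1).

Boundary ∂_2: C_2 → C_1 sends each 2-simplex [p,q,r] to [q,r] − [p,r] + [p,q]. For instance
  ∂ADE = DE − AE + AD,
  ∂ABE = BE − AE + AB.
As a 6×4 matrix over Z this has rank 3, with invariant factors (1,1,1).

Now H_k = ker ∂_k / im ∂_{k+1}, so:

  H_1: rank ker ∂_1 − rank ∂_2 = (6 − 3) − 3 = 0, and the invariant factors of ∂_2 are all 1, so H_1 ≅ 0.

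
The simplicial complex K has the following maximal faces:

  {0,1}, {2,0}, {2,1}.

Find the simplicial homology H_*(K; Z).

Take the total order 0 < 1 < 2 on the vertex set. Then K (dimension 1) consists of the simplices:

  0-simplices (3): [0], [1], [2]
  1-simplices (3): [0,1], [0,2], [1,2]

so the chain groups are C_0 ≅ Z^3, C_1 ≅ Z^3.

∂_1: C_1 → C_0 sends each edge [p,q] (with p < q) to q − p. For instance
  ∂[1,2] = [2] − [1].
As a 3×3 matrix over Z this has rank 2, with invariant factors (1,1).

From H_k ≅ ker(∂_k) / im(∂_{k+1}) we obtain:

  H_0: rank C_0 − rank ∂_1 = 3 − 2 = 1, and the invariant factors of ∂_1 are all 1, so H_0 ≅ Z.
  H_1: rank ker ∂_1 − rank ∂_2 = (3 − 2) − 0 = 1, and there is no ∂_2, so H_1 ≅ Z.

H_0 = Z,  H_1 = Z.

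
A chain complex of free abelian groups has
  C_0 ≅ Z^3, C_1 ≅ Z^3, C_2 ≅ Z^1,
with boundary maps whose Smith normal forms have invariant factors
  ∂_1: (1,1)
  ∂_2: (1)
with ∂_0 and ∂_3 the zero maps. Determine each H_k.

H_0: b_0 = 3 − 0 − 2 = 1; torsion from ∂_1 factors > 1: none. So H_0 ≅ Z.
H_1: b_1 = 3 − 2 − 1 = 0; torsion from ∂_2 factors > 1: none. So H_1 ≅ 0.
H_2: b_2 = 1 − 1 − 0 = 0; torsion from ∂_3 factors > 1: none. So H_2 ≅ 0.

H_0 ≅ Z,  H_1 = 0,  H_2 = 0.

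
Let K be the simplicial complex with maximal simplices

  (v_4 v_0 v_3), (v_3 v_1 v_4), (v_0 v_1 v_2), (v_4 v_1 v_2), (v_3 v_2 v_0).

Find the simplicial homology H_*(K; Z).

H_0 = Z,  H_1 = Z,  H_2 = 0.

We work with the vertex ordering v_0 < v_1 < v_2 < v_3 < v_4. The simplices of K, each written with vertices in increasing order, are:

  0-simplices (5): [v_0], [v_1], [v_2], [v_3], [v_4]
  1-simplices (10): [v_0,v_1], [v_0,v_2], [v_0,v_3], [v_0,v_4], [v_1,v_2], [v_1,v_3], [v_1,v_4], [v_2,v_3], [v_2,v_4], [v_3,v_4]
  2-simplices (5): [v_0,v_1,v_2], [v_0,v_2,v_3], [v_0,v_3,v_4], [v_1,v_2,v_4], [v_1,v_3,v_4]

so the chain groups are C_0 ≅ Z^5, C_1 ≅ Z^10, C_2 ≅ Z^5.

∂_1: C_1 → C_0 maps an edge to its endpoints' difference, ∂[p,q] = q − p.
The resulting 5×10 matrix has rank 4, and its Smith normal form has invariant factors (1,1,1,1).

∂_2: C_2 → C_1 maps a triangle to the signed sum of its edges. For instance
  ∂[v_1,v_3,v_4] = [v_3,v_4] − [v_1,v_4] + [v_1,v_3],
  ∂[v_0,v_3,v_4] = [v_3,v_4] − [v_0,v_4] + [v_0,v_3].
The resulting 10×5 matrix has rank 5, and its Smith normal form has invariant factors (1,1,1,1,1).

Now H_k = ker ∂_k / im ∂_{k+1}, so:

  H_0: rank C_0 − rank ∂_1 = 5 − 4 = 1, and the invariant factors of ∂_1 are all 1, so H_0 = Z.
  H_1: rank ker ∂_1 − rank ∂_2 = (10 − 4) − 5 = 1, and the invariant factors of ∂_2 are all 1, so H_1 = Z.
  H_2: rank ker ∂_2 − rank ∂_3 = (5 − 5) − 0 = 0, and there is no ∂_3, so H_2 = 0.

As a check, the Euler characteristic is 5 − 10 + 5 = 0, which agrees with 1 − 1 + 0 = 0.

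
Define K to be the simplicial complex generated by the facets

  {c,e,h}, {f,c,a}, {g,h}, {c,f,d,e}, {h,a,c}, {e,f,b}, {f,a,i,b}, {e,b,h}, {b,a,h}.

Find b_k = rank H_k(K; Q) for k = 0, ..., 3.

Order the vertices as a < b < c < d < e < f < g < h < i. Listing each simplex with vertices in this order, K has dimension 3 with simplices:

  0-simplices (9): a, b, c, d, e, f, g, h, i
  1-simplices (19): ab, ac, af, ah, ai, be, bf, bh, bi, cd, ce, cf, ch, de, df, ef, eh, fi, gh
  2-simplices (14): abf, abh, abi, acf, ach, afi, bef, beh, bfi, cde, cdf, cef, ceh, def
  3-simplices (2): abfi, cdef

Hence C_0 ≅ Z^9, C_1 ≅ Z^19, C_2 ≅ Z^14, C_3 ≅ Z^2.

Boundary ∂_1: C_1 → C_0 sends each edge [p,q] (with p < q) to q − p. For instance
  ∂df = f − d.
This gives a 9×19 integer matrix of rank 8; reducing to Smith normal form yields diagonal entries (1,1,1,1,1,1,1,1).

Boundary ∂_2: C_2 → C_1 sends each 2-simplex [p,q,r] to [q,r] − [p,r] + [p,q]. For instance
  ∂abh = bh − ah + ab,
  ∂def = ef − df + de.
The resulting 19×14 matrix has rank 11, and its Smith normal form has invariant factors (1,1,1,1,1,1,1,1,1,1,1).

The boundary map ∂_3: C_3 → C_2 sends each 3-simplex σ to the alternating sum Σ_i (−1)^i (σ with its i-th vertex removed). For instance
  ∂abfi = bfi − afi + abi − abf,
  ∂cdef = def − cef + cdf − cde.
This gives a 14×2 integer matrix of rank 2; reducing to Smith normal form yields diagonal entries (1,1).

Reading off H_k = ker ∂_k / im ∂_{k+1}:

  H_0: rank C_0 − rank ∂_1 = 9 − 8 = 1, and the invariant factors of ∂_1 are all 1, so H_0 = Z.
  H_1: rank ker ∂_1 − rank ∂_2 = (19 − 8) − 11 = 0, and the invariant factors of ∂_2 are all 1, so H_1 = 0.
  H_2: rank ker ∂_2 − rank ∂_3 = (14 − 11) − 2 = 1, and the invariant factors of ∂_3 are all 1, so H_2 = Z.
  H_3: rank ker ∂_3 − rank ∂_4 = (2 − 2) − 0 = 0, and there is no ∂_4, so H_3 = 0.

As a check, the Euler characteristic is 9 − 19 + 14 − 2 = 2, which agrees with 1 − 0 + 1 − 0 = 2.

Hence the Betti numbers are b_0 = 1, b_1 = 0, b_2 = 1, b_3 = 0.

b_0 = 1, b_1 = 0, b_2 = 1, b_3 = 0.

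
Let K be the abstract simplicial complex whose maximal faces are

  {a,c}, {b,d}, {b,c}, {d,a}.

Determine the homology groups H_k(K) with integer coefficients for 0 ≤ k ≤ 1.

Fix the vertex order a < b < c < d and write every simplex with vertices in increasing order. Then dim K = 1 and the simplices of K are:

  0-simplices (4): a, b, c, d
  1-simplices (4): ac, ad, bc, bd

Hence C_0 ≅ Z^4, C_1 ≅ Z^4.

The boundary map ∂_1: C_1 → C_0 sends each edge [p,q] (with p < q) to q − p. For instance
  ∂bd = d − b.
The resulting 4×4 matrix has rank 3, and its Smith normal form has invariant factors (1,1,1).

From H_k ≅ ker(∂_k) / im(∂_{k+1}) we obtain:

  H_0: rank C_0 − rank ∂_1 = 4 − 3 = 1, and the invariant factors of ∂_1 are all 1, so H_0 = Z.
  H_1: rank ker ∂_1 − rank ∂_2 = (4 − 3) − 0 = 1, and there is no ∂_2, so H_1 = Z.

H_0 = Z,  H_1 = Z.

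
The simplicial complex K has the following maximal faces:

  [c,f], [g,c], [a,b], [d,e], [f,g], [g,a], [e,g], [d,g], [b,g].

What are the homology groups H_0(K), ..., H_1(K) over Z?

Take the total order a < b < c < d < e < f < g on the vertex set. Then K (dimension 1) consists of the simplices:

  0-simplices (7): a, b, c, d, e, f, g
  1-simplices (9): ab, ag, bg, cf, cg, de, dg, eg, fg

Hence C_0 ≅ Z^7, C_1 ≅ Z^9.

The boundary map ∂_1: C_1 → C_0 sends each edge [p,q] (with p < q) to q − p. For instance
  ∂de = e − d.
The resulting 7×9 matrix has rank 6, and its Smith normal form has invariant factors (1,1,1,1,1,1).

Computing H_k = (kernel of ∂_k) / (image of ∂_{k+1}):

  H_0: rank C_0 − rank ∂_1 = 7 − 6 = 1, and the invariant factors of ∂_1 are all 1, so H_0 = Z.
  H_1: rank ker ∂_1 − rank ∂_2 = (9 − 6) − 0 = 3, and there is no ∂_2, so H_1 = Z^3.

H_0 ≅ Z,  H_1 ≅ Z^3.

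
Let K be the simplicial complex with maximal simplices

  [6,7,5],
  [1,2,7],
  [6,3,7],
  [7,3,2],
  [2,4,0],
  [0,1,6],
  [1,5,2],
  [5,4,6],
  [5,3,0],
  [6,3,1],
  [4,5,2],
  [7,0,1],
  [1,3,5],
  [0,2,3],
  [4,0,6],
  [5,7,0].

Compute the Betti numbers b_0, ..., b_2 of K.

K has 8 vertices, 24 edges, 16 triangles.
rank ∂_0 = 0, rank ∂_1 = 7 ⇒ b_0 = 8 − 0 − 7 = 1; all invariant factors of ∂_1 are 1 so no torsion. So H_0 = Z.
rank ∂_1 = 7, rank ∂_2 = 15 ⇒ b_1 = 24 − 7 − 15 = 2; all invariant factors of ∂_2 are 1 so no torsion. So H_1 = Z^2.
rank ∂_2 = 15, rank ∂_3 = 0 ⇒ b_2 = 16 − 15 − 0 = 1. So H_2 = Z.

b_0 = 1, b_1 = 2, b_2 = 1.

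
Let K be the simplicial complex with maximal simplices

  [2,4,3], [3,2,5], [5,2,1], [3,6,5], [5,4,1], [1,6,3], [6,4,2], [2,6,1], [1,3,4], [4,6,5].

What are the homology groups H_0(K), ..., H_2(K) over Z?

H_0 ≅ Z,  H_1 ≅ Z/2,  H_2 = 0.

Take the total order 1 < 2 < 3 < 4 < 5 < 6 on the vertex set. Then K (dimension 2) consists of the simplices:

  0-simplices (6): [1], [2], [3], [4], [5], [6]
  1-simplices (15): [1,2], [1,3], [1,4], [1,5], [1,6], [2,3], [2,4], [2,5], [2,6], [3,4], [3,5], [3,6], [4,5], [4,6], [5,6]
  2-simplices (10): [1,2,5], [1,2,6], [1,3,4], [1,3,6], [1,4,5], [2,3,4], [2,3,5], [2,4,6], [3,5,6], [4,5,6]

Hence C_0 ≅ Z^6, C_1 ≅ Z^15, C_2 ≅ Z^10.

Boundary ∂_1: C_1 → C_0 sends each edge [p,q] (with p < q) to q − p. For instance
  ∂[1,3] = [3] − [1].
The resulting 6×15 matrix has rank 5, and its Smith normal form has invariant factors (1,1,1,1,1).

Boundary ∂_2: C_2 → C_1 maps a triangle to the signed sum of its edges. For instance
  ∂[1,2,5] = [2,5] − [1,5] + [1,2],
  ∂[1,2,6] = [2,6] − [1,6] + [1,2].
The 15×10 boundary matrix has rank 10 and Smith normal form diag(1,1,1,1,1,1,1,1,1,2).

From H_k ≅ ker(∂_k) / im(∂_{k+1}) we obtain:

  H_0: rank C_0 − rank ∂_1 = 6 − 5 = 1, and the invariant factors of ∂_1 are all 1, so H_0 ≅ Z.
  H_1: rank ker ∂_1 − rank ∂_2 = (15 − 5) − 10 = 0, and ∂_2 has invariant factor 2 > 1, so H_1 ≅ Z/2.
  H_2: rank ker ∂_2 − rank ∂_3 = (10 − 10) − 0 = 0, and there is no ∂_3, so H_2 ≅ 0.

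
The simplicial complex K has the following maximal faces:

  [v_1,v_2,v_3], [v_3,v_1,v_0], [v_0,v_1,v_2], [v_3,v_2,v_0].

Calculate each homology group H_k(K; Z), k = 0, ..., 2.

Fix the vertex order v_0 < v_1 < v_2 < v_3 and write every simplex with vertices in increasing order. Then dim K = 2 and the simplices of K are:

  0-simplices (4): [v_0], [v_1], [v_2], [v_3]
  1-simplices (6): [v_0,v_1], [v_0,v_2], [v_0,v_3], [v_1,v_2], [v_1,v_3], [v_2,v_3]
  2-simplices (4): [v_0,v_1,v_2], [v_0,v_1,v_3], [v_0,v_2,v_3], [v_1,v_2,v_3]

so the chain groups are C_0 ≅ Z^4, C_1 ≅ Z^6, C_2 ≅ Z^4.

The boundary map ∂_1: C_1 → C_0 is given by ∂[p,q] = [q] − [p]. For instance
  ∂[v_2,v_3] = [v_3] − [v_2].
The resulting 4×6 matrix has rank 3, and its Smith normal form has invariant factors (1,1,1).

The boundary map ∂_2: C_2 → C_1 acts by ∂[p,q,r] = [q,r] − [p,r] + [p,q]. For instance
  ∂[v_0,v_1,v_3] = [v_1,v_3] − [v_0,v_3] + [v_0,v_1],
  ∂[v_0,v_2,v_3] = [v_2,v_3] − [v_0,v_3] + [v_0,v_2].
As a 6×4 matrix over Z this has rank 3, with invariant factors (1,1,1).

Computing H_k = (kernel of ∂_k) / (image of ∂_{k+1}):

  H_0: rank C_0 − rank ∂_1 = 4 − 3 = 1, and the invariant factors of ∂_1 are all 1, so H_0 = Z.
  H_1: rank ker ∂_1 − rank ∂_2 = (6 − 3) − 3 = 0, and the invariant factors of ∂_2 are all 1, so H_1 = 0.
  H_2: rank ker ∂_2 − rank ∂_3 = (4 − 3) − 0 = 1, and there is no ∂_3, so H_2 = Z.

H_0 ≅ Z,  H_1 = 0,  H_2 ≅ Z.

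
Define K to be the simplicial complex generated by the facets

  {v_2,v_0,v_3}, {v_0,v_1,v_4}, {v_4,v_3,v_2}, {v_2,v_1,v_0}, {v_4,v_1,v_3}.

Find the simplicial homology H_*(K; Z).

H_0 ≅ Z,  H_1 ≅ Z,  H_2 = 0.

Take the total order v_0 < v_1 < v_2 < v_3 < v_4 on the vertex set. Then K (dimension 2) consists of the simplices:

  0-simplices (5): [v_0], [v_1], [v_2], [v_3], [v_4]
  1-simplices (10): [v_0,v_1], [v_0,v_2], [v_0,v_3], [v_0,v_4], [v_1,v_2], [v_1,v_3], [v_1,v_4], [v_2,v_3], [v_2,v_4], [v_3,v_4]
  2-simplices (5): [v_0,v_1,v_2], [v_0,v_1,v_4], [v_0,v_2,v_3], [v_1,v_3,v_4], [v_2,v_3,v_4]

Hence C_0 ≅ Z^5, C_1 ≅ Z^10, C_2 ≅ Z^5.

∂_1: C_1 → C_0 is given by ∂[p,q] = [q] − [p].
This gives a 5×10 integer matrix of rank 4; reducing to Smith normal form yields diagonal entries (1,1,1,1).

∂_2: C_2 → C_1 maps a triangle to the signed sum of its edges. For instance
  ∂[v_2,v_3,v_4] = [v_3,v_4] − [v_2,v_4] + [v_2,v_3],
  ∂[v_0,v_1,v_2] = [v_1,v_2] − [v_0,v_2] + [v_0,v_1].
The 10×5 boundary matrix has rank 5 and Smith normal form diag(1,1,1,1,1).

Now H_k = ker ∂_k / im ∂_{k+1}, so:

  H_0: rank C_0 − rank ∂_1 = 5 − 4 = 1, and the invariant factors of ∂_1 are all 1, so H_0 ≅ Z.
  H_1: rank ker ∂_1 − rank ∂_2 = (10 − 4) − 5 = 1, and the invariant factors of ∂_2 are all 1, so H_1 ≅ Z.
  H_2: rank ker ∂_2 − rank ∂_3 = (5 − 5) − 0 = 0, and there is no ∂_3, so H_2 ≅ 0.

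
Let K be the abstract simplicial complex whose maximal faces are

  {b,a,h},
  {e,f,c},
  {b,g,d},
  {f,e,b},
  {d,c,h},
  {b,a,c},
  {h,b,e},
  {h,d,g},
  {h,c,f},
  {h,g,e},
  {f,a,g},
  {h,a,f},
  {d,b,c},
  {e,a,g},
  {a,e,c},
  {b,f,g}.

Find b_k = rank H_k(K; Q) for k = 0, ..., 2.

Fix the vertex order a < b < c < d < e < f < g < h and write every simplex with vertices in increasing order. Then dim K = 2 and the simplices of K are:

  0-simplices (8): a, b, c, d, e, f, g, h
  1-simplices (24): ab, ac, ae, af, ag, ah, bc, bd, be, bf, bg, bh, cd, ce, cf, ch, dg, dh, ef, eg, eh, fg, fh, gh
  2-simplices (16): abc, abh, ace, aeg, afg, afh, bcd, bdg, bef, beh, bfg, cdh, cef, cfh, dgh, egh

so the chain groups are C_0 ≅ Z^8, C_1 ≅ Z^24, C_2 ≅ Z^16.

Boundary ∂_1: C_1 → C_0 is given by ∂[p,q] = [q] − [p].
The 8×24 boundary matrix has rank 7 and Smith normal form diag(1,1,1,1,1,1,1).

The boundary map ∂_2: C_2 → C_1 maps a triangle to the signed sum of its edges. For instance
  ∂beh = eh − bh + be,
  ∂cfh = fh − ch + cf.
As a 24×16 matrix over Z this has rank 15, with invariant factors (1,1,1,1,1,1,1,1,1,1,1,1,1,1,1).

Reading off H_k = ker ∂_k / im ∂_{k+1}:

  H_0: rank C_0 − rank ∂_1 = 8 − 7 = 1, and the invariant factors of ∂_1 are all 1, so H_0 ≅ Z.
  H_1: rank ker ∂_1 − rank ∂_2 = (24 − 7) − 15 = 2, and the invariant factors of ∂_2 are all 1, so H_1 ≅ Z^2.
  H_2: rank ker ∂_2 − rank ∂_3 = (16 − 15) − 0 = 1, and there is no ∂_3, so H_2 ≅ Z.

Hence the Betti numbers are b_0 = 1, b_1 = 2, b_2 = 1.

b_0 = 1, b_1 = 2, b_2 = 1.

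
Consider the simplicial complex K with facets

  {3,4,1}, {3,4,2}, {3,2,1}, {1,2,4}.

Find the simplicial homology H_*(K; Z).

We work with the vertex ordering 1 < 2 < 3 < 4. The simplices of K, each written with vertices in increasing order, are:

  0-simplices (4): [1], [2], [3], [4]
  1-simplices (6): [1,2], [1,3], [1,4], [2,3], [2,4], [3,4]
  2-simplices (4): [1,2,3], [1,2,4], [1,3,4], [2,3,4]

giving chain groups C_0 ≅ Z^4, C_1 ≅ Z^6, C_2 ≅ Z^4.

The boundary map ∂_1: C_1 → C_0 sends each edge [p,q] (with p < q) to q − p. For instance
  ∂[2,4] = [4] − [2].
The resulting 4×6 matrix has rank 3, and its Smith normal form has invariant factors (1,1,1).

The boundary map ∂_2: C_2 → C_1 maps a triangle to the signed sum of its edges. For instance
  ∂[1,3,4] = [3,4] − [1,4] + [1,3],
  ∂[2,3,4] = [3,4] − [2,4] + [2,3].
The 6×4 boundary matrix has rank 3 and Smith normal form diag(1,1,1).

Reading off H_k = ker ∂_k / im ∂_{k+1}:

  H_0: rank C_0 − rank ∂_1 = 4 − 3 = 1, and the invariant factors of ∂_1 are all 1, so H_0 = Z.
  H_1: rank ker ∂_1 − rank ∂_2 = (6 − 3) − 3 = 0, and the invariant factors of ∂_2 are all 1, so H_1 = 0.
  H_2: rank ker ∂_2 − rank ∂_3 = (4 − 3) − 0 = 1, and there is no ∂_3, so H_2 = Z.

As a check, the Euler characteristic is 4 − 6 + 4 = 2, which agrees with 1 − 0 + 1 = 2.
(K is a triangulation of the 2-sphere S^2.)

H_0 ≅ Z,  H_1 = 0,  H_2 ≅ Z.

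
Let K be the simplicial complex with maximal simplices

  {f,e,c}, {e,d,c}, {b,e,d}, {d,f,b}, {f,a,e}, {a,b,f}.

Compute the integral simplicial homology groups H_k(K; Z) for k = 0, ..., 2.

Take the total order a < b < c < d < e < f on the vertex set. Then K (dimension 2) consists of the simplices:

  0-simplices (6): a, b, c, d, e, f
  1-simplices (12): ab, ae, af, bd, be, bf, cd, ce, cf, de, df, ef
  2-simplices (6): abf, aef, bde, bdf, cde, cef

Hence C_0 ≅ Z^6, C_1 ≅ Z^12, C_2 ≅ Z^6.

Boundary ∂_1: C_1 → C_0 is given by ∂[p,q] = [q] − [p].
The resulting 6×12 matrix has rank 5, and its Smith normal form has invariant factors (1,1,1,1,1).

The boundary map ∂_2: C_2 → C_1 sends each 2-simplex [p,q,r] to [q,r] − [p,r] + [p,q]. For instance
  ∂bdf = df − bf + bd,
  ∂aef = ef − af + ae.
This gives a 12×6 integer matrix of rank 6; reducing to Smith normal form yields diagonal entries (1,1,1,1,1,1).

Now H_k = ker ∂_k / im ∂_{k+1}, so:

  H_0: rank C_0 − rank ∂_1 = 6 − 5 = 1, and the invariant factors of ∂_1 are all 1, so H_0 ≅ Z.
  H_1: rank ker ∂_1 − rank ∂_2 = (12 − 5) − 6 = 1, and the invariant factors of ∂_2 are all 1, so H_1 ≅ Z.
  H_2: rank ker ∂_2 − rank ∂_3 = (6 − 6) − 0 = 0, and there is no ∂_3, so H_2 ≅ 0.

(K is a triangulation of the cylinder S^1 x I.)

H_0 ≅ Z,  H_1 ≅ Z,  H_2 = 0.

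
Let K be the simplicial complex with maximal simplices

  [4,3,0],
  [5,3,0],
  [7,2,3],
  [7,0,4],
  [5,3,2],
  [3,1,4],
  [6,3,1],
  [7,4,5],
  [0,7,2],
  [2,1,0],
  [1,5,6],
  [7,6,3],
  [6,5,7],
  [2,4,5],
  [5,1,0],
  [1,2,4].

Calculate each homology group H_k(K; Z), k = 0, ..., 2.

Order the vertices as 0 < 1 < 2 < 3 < 4 < 5 < 6 < 7. Listing each simplex with vertices in this order, K has dimension 2 with simplices:

  0-simplices (8): [0], [1], [2], [3], [4], [5], [6], [7]
  1-simplices (24): (24 of them)
  2-simplices (16): [0,1,2], [0,1,5], [0,2,7], [0,3,4], [0,3,5], [0,4,7], [1,2,4], [1,3,4], [1,3,6], [1,5,6], [2,3,5], [2,3,7], [2,4,5], [3,6,7], [4,5,7], [5,6,7]

Hence C_0 ≅ Z^8, C_1 ≅ Z^24, C_2 ≅ Z^16.

Boundary ∂_1: C_1 → C_0 sends each edge [p,q] (with p < q) to q − p. For instance
  ∂[1,3] = [3] − [1].
The 8×24 boundary matrix has rank 7 and Smith normal form diag(1,1,1,1,1,1,1).

∂_2: C_2 → C_1 acts by ∂[p,q,r] = [q,r] − [p,r] + [p,q]. For instance
  ∂[1,2,4] = [2,4] − [1,4] + [1,2],
  ∂[0,1,5] = [1,5] − [0,5] + [0,1].
The resulting 24×16 matrix has rank 15, and its Smith normal form has invariant factors (1,1,1,1,1,1,1,1,1,1,1,1,1,1,1).

Reading off H_k = ker ∂_k / im ∂_{k+1}:

  H_0: rank C_0 − rank ∂_1 = 8 − 7 = 1, and the invariant factors of ∂_1 are all 1, so H_0 ≅ Z.
  H_1: rank ker ∂_1 − rank ∂_2 = (24 − 7) − 15 = 2, and the invariant factors of ∂_2 are all 1, so H_1 ≅ Z^2.
  H_2: rank ker ∂_2 − rank ∂_3 = (16 − 15) − 0 = 1, and there is no ∂_3, so H_2 ≅ Z.

(K is a triangulation of the torus T^2.)

H_0 = Z,  H_1 = Z^2,  H_2 = Z.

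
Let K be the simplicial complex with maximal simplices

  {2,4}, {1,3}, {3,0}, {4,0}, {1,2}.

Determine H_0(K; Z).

Order the vertices as 0 < 1 < 2 < 3 < 4. Listing each simplex with vertices in this order, K has dimension 1 with simplices:

  0-simplices (5): [0], [1], [2], [3], [4]
  1-simplices (5): [0,3], [0,4], [1,2], [1,3], [2,4]

Hence C_0 ≅ Z^5, C_1 ≅ Z^5.

The boundary map ∂_1: C_1 → C_0 sends each edge [p,q] (with p < q) to q − p. For instance
  ∂[1,2] = [2] − [1].
The 5×5 boundary matrix has rank 4 and Smith normal form diag(1,1,1,1).

Computing H_k = (kernel of ∂_k) / (image of ∂_{k+1}):

  H_0: rank C_0 − rank ∂_1 = 5 − 4 = 1, and the invariant factors of ∂_1 are all 1, so H_0 ≅ Z.

(K is a triangulation of the circle S^1.)

H_0 ≅ Z.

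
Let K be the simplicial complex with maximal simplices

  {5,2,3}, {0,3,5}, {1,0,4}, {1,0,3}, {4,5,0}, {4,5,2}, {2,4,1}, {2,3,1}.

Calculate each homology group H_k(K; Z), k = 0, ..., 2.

Fix the vertex order 0 < 1 < 2 < 3 < 4 < 5 and write every simplex with vertices in increasing order. Then dim K = 2 and the simplices of K are:

  0-simplices (6): [0], [1], [2], [3], [4], [5]
  1-simplices (12): [0,1], [0,3], [0,4], [0,5], [1,2], [1,3], [1,4], [2,3], [2,4], [2,5], [3,5], [4,5]
  2-simplices (8): [0,1,3], [0,1,4], [0,3,5], [0,4,5], [1,2,3], [1,2,4], [2,3,5], [2,4,5]

so the chain groups are C_0 ≅ Z^6, C_1 ≅ Z^12, C_2 ≅ Z^8.

∂_1: C_1 → C_0 sends each edge [p,q] (with p < q) to q − p. For instance
  ∂[1,2] = [2] − [1].
As a 6×12 matrix over Z this has rank 5, with invariant factors (1,1,1,1,1).

Boundary ∂_2: C_2 → C_1 acts by ∂[p,q,r] = [q,r] − [p,r] + [p,q]. For instance
  ∂[2,4,5] = [4,5] − [2,5] + [2,4],
  ∂[0,1,4] = [1,4] − [0,4] + [0,1].
The 12×8 boundary matrix has rank 7 and Smith normal form diag(1,1,1,1,1,1,1).

Reading off H_k = ker ∂_k / im ∂_{k+1}:

  H_0: rank C_0 − rank ∂_1 = 6 − 5 = 1, and the invariant factors of ∂_1 are all 1, so H_0 = Z.
  H_1: rank ker ∂_1 − rank ∂_2 = (12 − 5) − 7 = 0, and the invariant factors of ∂_2 are all 1, so H_1 = 0.
  H_2: rank ker ∂_2 − rank ∂_3 = (8 − 7) − 0 = 1, and there is no ∂_3, so H_2 = Z.

As a check, the Euler characteristic is 6 − 12 + 8 = 2, which agrees with 1 − 0 + 1 = 2.
(K is a triangulation of the 2-sphere S^2.)

H_0 = Z,  H_1 = 0,  H_2 = Z.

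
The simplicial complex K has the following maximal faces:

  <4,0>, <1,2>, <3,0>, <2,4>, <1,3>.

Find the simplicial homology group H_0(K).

H_0 = Z.

Fix the vertex order 0 < 1 < 2 < 3 < 4 and write every simplex with vertices in increasing order. Then dim K = 1 and the simplices of K are:

  0-simplices (5): [0], [1], [2], [3], [4]
  1-simplices (5): [0,3], [0,4], [1,2], [1,3], [2,4]

giving chain groups C_0 ≅ Z^5, C_1 ≅ Z^5.

Boundary ∂_1: C_1 → C_0 maps an edge to its endpoints' difference, ∂[p,q] = q − p.
The 5×5 boundary matrix has rank 4 and Smith normal form diag(1,1,1,1).

Computing H_k = (kernel of ∂_k) / (image of ∂_{k+1}):

  H_0: rank C_0 − rank ∂_1 = 5 − 4 = 1, and the invariant factors of ∂_1 are all 1, so H_0 = Z.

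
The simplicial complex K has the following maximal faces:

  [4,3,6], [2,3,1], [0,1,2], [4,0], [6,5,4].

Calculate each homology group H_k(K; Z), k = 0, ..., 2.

K has 7 vertices, 11 edges, 4 triangles.
rank ∂_0 = 0, rank ∂_1 = 6 ⇒ b_0 = 7 − 0 − 6 = 1; all invariant factors of ∂_1 are 1 so no torsion. So H_0 ≅ Z.
rank ∂_1 = 6, rank ∂_2 = 4 ⇒ b_1 = 11 − 6 − 4 = 1; all invariant factors of ∂_2 are 1 so no torsion. So H_1 ≅ Z.
rank ∂_2 = 4, rank ∂_3 = 0 ⇒ b_2 = 4 − 4 − 0 = 0. So H_2 ≅ 0.

H_0 ≅ Z,  H_1 ≅ Z,  H_2 = 0.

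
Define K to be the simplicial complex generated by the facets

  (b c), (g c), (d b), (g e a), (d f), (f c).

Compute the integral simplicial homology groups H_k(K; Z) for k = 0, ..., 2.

We work with the vertex ordering a < b < c < d < e < f < g. The simplices of K, each written with vertices in increasing order, are:

  0-simplices (7): a, b, c, d, e, f, g
  1-simplices (8): ae, ag, bc, bd, cf, cg, df, eg
  2-simplices (1): aeg

Hence C_0 ≅ Z^7, C_1 ≅ Z^8, C_2 ≅ Z^1.

The boundary map ∂_1: C_1 → C_0 is given by ∂[p,q] = [q] − [p]. For instance
  ∂ae = e − a.
As a 7×8 matrix over Z this has rank 6, with invariant factors (1,1,1,1,1,1).

The boundary map ∂_2: C_2 → C_1 sends each 2-simplex [p,q,r] to [q,r] − [p,r] + [p,q]. For instance
  ∂aeg = eg − ag + ae.
As a 8×1 matrix over Z this has rank 1, with invariant factors (1).

Computing H_k = (kernel of ∂_k) / (image of ∂_{k+1}):

  H_0: rank C_0 − rank ∂_1 = 7 − 6 = 1, and the invariant factors of ∂_1 are all 1, so H_0 ≅ Z.
  H_1: rank ker ∂_1 − rank ∂_2 = (8 − 6) − 1 = 1, and the invariant factors of ∂_2 are all 1, so H_1 ≅ Z.
  H_2: rank ker ∂_2 − rank ∂_3 = (1 − 1) − 0 = 0, and there is no ∂_3, so H_2 ≅ 0.

H_0 = Z,  H_1 = Z,  H_2 = 0.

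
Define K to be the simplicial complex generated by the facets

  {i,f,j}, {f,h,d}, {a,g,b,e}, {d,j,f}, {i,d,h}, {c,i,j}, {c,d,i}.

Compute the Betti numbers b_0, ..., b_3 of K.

K has 10 vertices, 18 edges, 10 triangles, 1 3-simplex.
rank ∂_0 = 0, rank ∂_1 = 8 ⇒ b_0 = 10 − 0 − 8 = 2; all invariant factors of ∂_1 are 1 so no torsion. So H_0 = Z^2.
rank ∂_1 = 8, rank ∂_2 = 9 ⇒ b_1 = 18 − 8 − 9 = 1; all invariant factors of ∂_2 are 1 so no torsion. So H_1 = Z.
rank ∂_2 = 9, rank ∂_3 = 1 ⇒ b_2 = 10 − 9 − 1 = 0; all invariant factors of ∂_3 are 1 so no torsion. So H_2 = 0.
rank ∂_3 = 1, rank ∂_4 = 0 ⇒ b_3 = 1 − 1 − 0 = 0. So H_3 = 0.

b_0 = 2, b_1 = 1, b_2 = 0, b_3 = 0.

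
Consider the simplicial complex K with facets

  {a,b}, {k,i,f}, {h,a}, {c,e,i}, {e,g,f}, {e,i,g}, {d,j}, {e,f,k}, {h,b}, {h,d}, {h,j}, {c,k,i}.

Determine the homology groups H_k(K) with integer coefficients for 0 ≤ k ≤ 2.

We work with the vertex ordering a < b < c < d < e < f < g < h < i < j < k. The simplices of K, each written with vertices in increasing order, are:

  0-simplices (11): a, b, c, d, e, f, g, h, i, j, k
  1-simplices (18): ab, ah, bh, ce, ci, ck, dh, dj, ef, eg, ei, ek, fg, fi, fk, gi, hj, ik
  2-simplices (6): cei, cik, efg, efk, egi, fik

Hence C_0 ≅ Z^11, C_1 ≅ Z^18, C_2 ≅ Z^6.

Boundary ∂_1: C_1 → C_0 is given by ∂[p,q] = [q] − [p]. For instance
  ∂ce = e − c.
The resulting 11×18 matrix has rank 9, and its Smith normal form has invariant factors (1,1,1,1,1,1,1,1,1).

Boundary ∂_2: C_2 → C_1 sends each 2-simplex [p,q,r] to [q,r] − [p,r] + [p,q]. For instance
  ∂efk = fk − ek + ef,
  ∂cei = ei − ci + ce.
As a 18×6 matrix over Z this has rank 6, with invariant factors (1,1,1,1,1,1).

Now H_k = ker ∂_k / im ∂_{k+1}, so:

  H_0: rank C_0 − rank ∂_1 = 11 − 9 = 2, and the invariant factors of ∂_1 are all 1, so H_0 = Z^2.
  H_1: rank ker ∂_1 − rank ∂_2 = (18 − 9) − 6 = 3, and the invariant factors of ∂_2 are all 1, so H_1 = Z^3.
  H_2: rank ker ∂_2 − rank ∂_3 = (6 − 6) − 0 = 0, and there is no ∂_3, so H_2 = 0.

H_0 = Z^2,  H_1 = Z^3,  H_2 = 0.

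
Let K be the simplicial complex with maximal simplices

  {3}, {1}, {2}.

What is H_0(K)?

H_0 = Z^3.

Order the vertices as 1 < 2 < 3. Listing each simplex with vertices in this order, K has dimension 0 with simplices:

  0-simplices (3): [1], [2], [3]

giving chain groups C_0 ≅ Z^3.

From H_k ≅ ker(∂_k) / im(∂_{k+1}) we obtain:

  H_0: rank C_0 − rank ∂_1 = 3 − 0 = 3, and there is no ∂_1, so H_0 ≅ Z^3.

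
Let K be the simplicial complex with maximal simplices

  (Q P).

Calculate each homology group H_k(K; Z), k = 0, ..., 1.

Order the vertices as P < Q. Listing each simplex with vertices in this order, K has dimension 1 with simplices:

  0-simplices (2): P, Q
  1-simplices (1): PQ

so the chain groups are C_0 ≅ Z^2, C_1 ≅ Z^1.

The boundary map ∂_1: C_1 → C_0 maps an edge to its endpoints' difference, ∂[p,q] = q − p.
This gives a 2×1 integer matrix of rank 1; reducing to Smith normal form yields diagonal entries (1).

Reading off H_k = ker ∂_k / im ∂_{k+1}:

  H_0: rank C_0 − rank ∂_1 = 2 − 1 = 1, and the invariant factors of ∂_1 are all 1, so H_0 ≅ Z.
  H_1: rank ker ∂_1 − rank ∂_2 = (1 − 1) − 0 = 0, and there is no ∂_2, so H_1 ≅ 0.

H_0 ≅ Z,  H_1 = 0.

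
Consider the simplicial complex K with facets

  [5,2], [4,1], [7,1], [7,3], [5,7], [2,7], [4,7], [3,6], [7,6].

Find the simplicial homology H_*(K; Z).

Take the total order 1 < 2 < 3 < 4 < 5 < 6 < 7 on the vertex set. Then K (dimension 1) consists of the simplices:

  0-simplices (7): [1], [2], [3], [4], [5], [6], [7]
  1-simplices (9): [1,4], [1,7], [2,5], [2,7], [3,6], [3,7], [4,7], [5,7], [6,7]

Hence C_0 ≅ Z^7, C_1 ≅ Z^9.

The boundary map ∂_1: C_1 → C_0 maps an edge to its endpoints' difference, ∂[p,q] = q − p. For instance
  ∂[1,4] = [4] − [1].
The resulting 7×9 matrix has rank 6, and its Smith normal form has invariant factors (1,1,1,1,1,1).

Now H_k = ker ∂_k / im ∂_{k+1}, so:

  H_0: rank C_0 − rank ∂_1 = 7 − 6 = 1, and the invariant factors of ∂_1 are all 1, so H_0 ≅ Z.
  H_1: rank ker ∂_1 − rank ∂_2 = (9 − 6) − 0 = 3, and there is no ∂_2, so H_1 ≅ Z^3.

As a check, the Euler characteristic is 7 − 9 = -2, which agrees with 1 − 3 = -2.

H_0 ≅ Z,  H_1 ≅ Z^3.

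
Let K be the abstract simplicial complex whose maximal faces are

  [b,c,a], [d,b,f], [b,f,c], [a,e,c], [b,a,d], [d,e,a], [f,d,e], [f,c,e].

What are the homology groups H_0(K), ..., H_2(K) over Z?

K has 6 vertices, 12 edges, 8 triangles.
rank ∂_0 = 0, rank ∂_1 = 5 ⇒ b_0 = 6 − 0 − 5 = 1; all invariant factors of ∂_1 are 1 so no torsion. So H_0 = Z.
rank ∂_1 = 5, rank ∂_2 = 7 ⇒ b_1 = 12 − 5 − 7 = 0; all invariant factors of ∂_2 are 1 so no torsion. So H_1 = 0.
rank ∂_2 = 7, rank ∂_3 = 0 ⇒ b_2 = 8 − 7 − 0 = 1. So H_2 = Z.

H_0 = Z,  H_1 = 0,  H_2 = Z.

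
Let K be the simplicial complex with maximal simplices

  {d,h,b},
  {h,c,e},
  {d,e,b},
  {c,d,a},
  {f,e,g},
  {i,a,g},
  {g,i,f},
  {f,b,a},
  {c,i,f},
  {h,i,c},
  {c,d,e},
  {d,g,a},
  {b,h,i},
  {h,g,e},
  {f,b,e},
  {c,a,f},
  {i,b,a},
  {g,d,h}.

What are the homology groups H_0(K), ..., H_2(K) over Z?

H_0 = Z,  H_1 = Z ⊕ Z/2,  H_2 = 0.

Fix the vertex order a < b < c < d < e < f < g < h < i and write every simplex with vertices in increasing order. Then dim K = 2 and the simplices of K are:

  0-simplices (9): a, b, c, d, e, f, g, h, i
  1-simplices (27): ab, ac, ad, af, ag, ai, bd, be, bf, bh, bi, cd, ce, cf, ch, ci, de, dg, dh, ef, eg, eh, fg, fi, gh, gi, hi
  2-simplices (18): abf, abi, acd, acf, adg, agi, bde, bdh, bef, bhi, cde, ceh, cfi, chi, dgh, efg, egh, fgi

Hence C_0 ≅ Z^9, C_1 ≅ Z^27, C_2 ≅ Z^18.

The boundary map ∂_1: C_1 → C_0 is given by ∂[p,q] = [q] − [p]. For instance
  ∂gh = h − g.
As a 9×27 matrix over Z this has rank 8, with invariant factors (1,1,1,1,1,1,1,1).

The boundary map ∂_2: C_2 → C_1 sends each 2-simplex [p,q,r] to [q,r] − [p,r] + [p,q]. For instance
  ∂bdh = dh − bh + bd,
  ∂acd = cd − ad + ac.
As a 27×18 matrix over Z this has rank 18, with invariant factors (1,1,1,1,1,1,1,1,1,1,1,1,1,1,1,1,1,2).

Reading off H_k = ker ∂_k / im ∂_{k+1}:

  H_0: rank C_0 − rank ∂_1 = 9 − 8 = 1, and the invariant factors of ∂_1 are all 1, so H_0 = Z.
  H_1: rank ker ∂_1 − rank ∂_2 = (27 − 8) − 18 = 1, and ∂_2 has invariant factor 2 > 1, so H_1 = Z ⊕ Z/2.
  H_2: rank ker ∂_2 − rank ∂_3 = (18 − 18) − 0 = 0, and there is no ∂_3, so H_2 = 0.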